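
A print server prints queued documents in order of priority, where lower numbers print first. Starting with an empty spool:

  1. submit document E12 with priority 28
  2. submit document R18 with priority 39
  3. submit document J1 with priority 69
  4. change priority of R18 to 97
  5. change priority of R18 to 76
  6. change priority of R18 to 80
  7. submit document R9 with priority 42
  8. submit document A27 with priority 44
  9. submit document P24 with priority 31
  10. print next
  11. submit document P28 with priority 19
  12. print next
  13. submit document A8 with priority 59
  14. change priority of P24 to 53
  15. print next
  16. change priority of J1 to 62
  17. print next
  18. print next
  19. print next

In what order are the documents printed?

add E12 (priority 28) → {E12:28}
add R18 (priority 39) → {E12:28, R18:39}
add J1 (priority 69) → {E12:28, R18:39, J1:69}
update R18 to priority 97 → {E12:28, J1:69, R18:97}
update R18 to priority 76 → {E12:28, J1:69, R18:76}
update R18 to priority 80 → {E12:28, J1:69, R18:80}
add R9 (priority 42) → {E12:28, R9:42, J1:69, R18:80}
add A27 (priority 44) → {E12:28, R9:42, A27:44, J1:69, R18:80}
add P24 (priority 31) → {E12:28, P24:31, R9:42, A27:44, J1:69, R18:80}
print next → E12; now {P24:31, R9:42, A27:44, J1:69, R18:80}
add P28 (priority 19) → {P28:19, P24:31, R9:42, A27:44, J1:69, R18:80}
print next → P28; now {P24:31, R9:42, A27:44, J1:69, R18:80}
add A8 (priority 59) → {P24:31, R9:42, A27:44, A8:59, J1:69, R18:80}
update P24 to priority 53 → {R9:42, A27:44, P24:53, A8:59, J1:69, R18:80}
print next → R9; now {A27:44, P24:53, A8:59, J1:69, R18:80}
update J1 to priority 62 → {A27:44, P24:53, A8:59, J1:62, R18:80}
print next → A27; now {P24:53, A8:59, J1:62, R18:80}
print next → P24; now {A8:59, J1:62, R18:80}
print next → A8; now {J1:62, R18:80}

E12, P28, R9, A27, P24, A8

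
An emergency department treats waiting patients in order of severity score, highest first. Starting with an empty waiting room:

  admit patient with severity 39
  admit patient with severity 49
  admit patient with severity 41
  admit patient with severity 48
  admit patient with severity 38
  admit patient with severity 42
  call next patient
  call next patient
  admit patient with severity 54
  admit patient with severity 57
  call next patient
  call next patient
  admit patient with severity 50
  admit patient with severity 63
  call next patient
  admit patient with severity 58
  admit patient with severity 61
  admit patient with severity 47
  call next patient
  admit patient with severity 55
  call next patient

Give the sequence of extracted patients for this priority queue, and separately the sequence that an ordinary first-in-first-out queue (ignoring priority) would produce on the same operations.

priority queue: 49, 48, 57, 54, 63, 61, 58; FIFO queue: 39, 49, 41, 48, 38, 42, 54

insert 39 → {39}
insert 49 → {49, 39}
insert 41 → {49, 41, 39}
insert 48 → {49, 48, 41, 39}
insert 38 → {49, 48, 41, 39, 38}
insert 42 → {49, 48, 42, 41, 39, 38}
call next patient → 49; now {48, 42, 41, 39, 38}
call next patient → 48; now {42, 41, 39, 38}
insert 54 → {54, 42, 41, 39, 38}
insert 57 → {57, 54, 42, 41, 39, 38}
call next patient → 57; now {54, 42, 41, 39, 38}
call next patient → 54; now {42, 41, 39, 38}
insert 50 → {50, 42, 41, 39, 38}
insert 63 → {63, 50, 42, 41, 39, 38}
call next patient → 63; now {50, 42, 41, 39, 38}
insert 58 → {58, 50, 42, 41, 39, 38}
insert 61 → {61, 58, 50, 42, 41, 39, 38}
insert 47 → {61, 58, 50, 47, 42, 41, 39, 38}
call next patient → 61; now {58, 50, 47, 42, 41, 39, 38}
insert 55 → {58, 55, 50, 47, 42, 41, 39, 38}
call next patient → 58; now {55, 50, 47, 42, 41, 39, 38}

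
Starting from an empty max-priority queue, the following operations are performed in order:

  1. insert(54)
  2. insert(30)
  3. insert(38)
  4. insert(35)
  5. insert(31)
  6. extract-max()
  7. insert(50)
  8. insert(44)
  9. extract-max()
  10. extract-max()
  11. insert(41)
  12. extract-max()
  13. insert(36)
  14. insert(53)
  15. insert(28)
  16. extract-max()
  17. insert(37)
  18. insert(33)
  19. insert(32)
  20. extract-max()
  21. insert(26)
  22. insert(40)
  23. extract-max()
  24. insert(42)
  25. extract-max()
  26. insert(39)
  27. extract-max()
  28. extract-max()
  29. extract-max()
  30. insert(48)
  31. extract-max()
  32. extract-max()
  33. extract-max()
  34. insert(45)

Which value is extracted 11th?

insert 54 → {54}
insert 30 → {54, 30}
insert 38 → {54, 38, 30}
insert 35 → {54, 38, 35, 30}
insert 31 → {54, 38, 35, 31, 30}
extract-max → 54; now {38, 35, 31, 30}
insert 50 → {50, 38, 35, 31, 30}
insert 44 → {50, 44, 38, 35, 31, 30}
extract-max → 50; now {44, 38, 35, 31, 30}
extract-max → 44; now {38, 35, 31, 30}
insert 41 → {41, 38, 35, 31, 30}
extract-max → 41; now {38, 35, 31, 30}
insert 36 → {38, 36, 35, 31, 30}
insert 53 → {53, 38, 36, 35, 31, 30}
insert 28 → {53, 38, 36, 35, 31, 30, 28}
extract-max → 53; now {38, 36, 35, 31, 30, 28}
insert 37 → {38, 37, 36, 35, 31, 30, 28}
insert 33 → {38, 37, 36, 35, 33, 31, 30, 28}
insert 32 → {38, 37, 36, 35, 33, 32, 31, 30, 28}
extract-max → 38; now {37, 36, 35, 33, 32, 31, 30, 28}
insert 26 → {37, 36, 35, 33, 32, 31, 30, 28, 26}
insert 40 → {40, 37, 36, 35, 33, 32, 31, 30, 28, 26}
extract-max → 40; now {37, 36, 35, 33, 32, 31, 30, 28, 26}
insert 42 → {42, 37, 36, 35, 33, 32, 31, 30, 28, 26}
extract-max → 42; now {37, 36, 35, 33, 32, 31, 30, 28, 26}
insert 39 → {39, 37, 36, 35, 33, 32, 31, 30, 28, 26}
extract-max → 39; now {37, 36, 35, 33, 32, 31, 30, 28, 26}
extract-max → 37; now {36, 35, 33, 32, 31, 30, 28, 26}
extract-max → 36; now {35, 33, 32, 31, 30, 28, 26}
insert 48 → {48, 35, 33, 32, 31, 30, 28, 26}
extract-max → 48; now {35, 33, 32, 31, 30, 28, 26}
extract-max → 35; now {33, 32, 31, 30, 28, 26}
extract-max → 33; now {32, 31, 30, 28, 26}
insert 45 → {45, 32, 31, 30, 28, 26}

36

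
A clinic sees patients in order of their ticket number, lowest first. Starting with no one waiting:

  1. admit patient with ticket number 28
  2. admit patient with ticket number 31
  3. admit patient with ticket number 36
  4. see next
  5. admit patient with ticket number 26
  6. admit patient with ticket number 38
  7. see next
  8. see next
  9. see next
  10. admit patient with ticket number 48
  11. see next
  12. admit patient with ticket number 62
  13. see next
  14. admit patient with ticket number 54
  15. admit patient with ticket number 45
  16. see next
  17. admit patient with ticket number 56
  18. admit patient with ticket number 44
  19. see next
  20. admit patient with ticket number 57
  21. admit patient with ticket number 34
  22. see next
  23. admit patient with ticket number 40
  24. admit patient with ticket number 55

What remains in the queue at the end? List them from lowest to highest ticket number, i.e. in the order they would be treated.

insert 28 → {28}
insert 31 → {28, 31}
insert 36 → {28, 31, 36}
see next → 28; now {31, 36}
insert 26 → {26, 31, 36}
insert 38 → {26, 31, 36, 38}
see next → 26; now {31, 36, 38}
see next → 31; now {36, 38}
see next → 36; now {38}
insert 48 → {38, 48}
see next → 38; now {48}
insert 62 → {48, 62}
see next → 48; now {62}
insert 54 → {54, 62}
insert 45 → {45, 54, 62}
see next → 45; now {54, 62}
insert 56 → {54, 56, 62}
insert 44 → {44, 54, 56, 62}
see next → 44; now {54, 56, 62}
insert 57 → {54, 56, 57, 62}
insert 34 → {34, 54, 56, 57, 62}
see next → 34; now {54, 56, 57, 62}
insert 40 → {40, 54, 56, 57, 62}
insert 55 → {40, 54, 55, 56, 57, 62}

40 → 54 → 55 → 56 → 57 → 62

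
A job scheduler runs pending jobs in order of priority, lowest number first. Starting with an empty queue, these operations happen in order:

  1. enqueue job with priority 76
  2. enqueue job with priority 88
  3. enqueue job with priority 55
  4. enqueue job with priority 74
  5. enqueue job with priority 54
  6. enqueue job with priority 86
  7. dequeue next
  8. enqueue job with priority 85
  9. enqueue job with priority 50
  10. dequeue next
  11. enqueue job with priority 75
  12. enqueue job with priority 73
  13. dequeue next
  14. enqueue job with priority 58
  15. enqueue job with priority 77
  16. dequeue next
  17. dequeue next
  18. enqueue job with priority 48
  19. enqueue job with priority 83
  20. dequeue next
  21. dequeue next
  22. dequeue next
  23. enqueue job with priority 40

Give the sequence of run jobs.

insert 76 → {76}
insert 88 → {76, 88}
insert 55 → {55, 76, 88}
insert 74 → {55, 74, 76, 88}
insert 54 → {54, 55, 74, 76, 88}
insert 86 → {54, 55, 74, 76, 86, 88}
dequeue next → 54; now {55, 74, 76, 86, 88}
insert 85 → {55, 74, 76, 85, 86, 88}
insert 50 → {50, 55, 74, 76, 85, 86, 88}
dequeue next → 50; now {55, 74, 76, 85, 86, 88}
insert 75 → {55, 74, 75, 76, 85, 86, 88}
insert 73 → {55, 73, 74, 75, 76, 85, 86, 88}
dequeue next → 55; now {73, 74, 75, 76, 85, 86, 88}
insert 58 → {58, 73, 74, 75, 76, 85, 86, 88}
insert 77 → {58, 73, 74, 75, 76, 77, 85, 86, 88}
dequeue next → 58; now {73, 74, 75, 76, 77, 85, 86, 88}
dequeue next → 73; now {74, 75, 76, 77, 85, 86, 88}
insert 48 → {48, 74, 75, 76, 77, 85, 86, 88}
insert 83 → {48, 74, 75, 76, 77, 83, 85, 86, 88}
dequeue next → 48; now {74, 75, 76, 77, 83, 85, 86, 88}
dequeue next → 74; now {75, 76, 77, 83, 85, 86, 88}
dequeue next → 75; now {76, 77, 83, 85, 86, 88}
insert 40 → {40, 76, 77, 83, 85, 86, 88}

[54, 50, 55, 58, 73, 48, 74, 75]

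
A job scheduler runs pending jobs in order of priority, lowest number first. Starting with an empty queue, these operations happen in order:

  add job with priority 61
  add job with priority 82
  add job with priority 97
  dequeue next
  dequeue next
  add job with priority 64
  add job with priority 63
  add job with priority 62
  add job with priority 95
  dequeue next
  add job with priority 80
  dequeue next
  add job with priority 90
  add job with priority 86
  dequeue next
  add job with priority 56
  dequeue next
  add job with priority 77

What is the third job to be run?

62

insert 61 → {61}
insert 82 → {61, 82}
insert 97 → {61, 82, 97}
dequeue next → 61; now {82, 97}
dequeue next → 82; now {97}
insert 64 → {64, 97}
insert 63 → {63, 64, 97}
insert 62 → {62, 63, 64, 97}
insert 95 → {62, 63, 64, 95, 97}
dequeue next → 62; now {63, 64, 95, 97}
insert 80 → {63, 64, 80, 95, 97}
dequeue next → 63; now {64, 80, 95, 97}
insert 90 → {64, 80, 90, 95, 97}
insert 86 → {64, 80, 86, 90, 95, 97}
dequeue next → 64; now {80, 86, 90, 95, 97}
insert 56 → {56, 80, 86, 90, 95, 97}
dequeue next → 56; now {80, 86, 90, 95, 97}
insert 77 → {77, 80, 86, 90, 95, 97}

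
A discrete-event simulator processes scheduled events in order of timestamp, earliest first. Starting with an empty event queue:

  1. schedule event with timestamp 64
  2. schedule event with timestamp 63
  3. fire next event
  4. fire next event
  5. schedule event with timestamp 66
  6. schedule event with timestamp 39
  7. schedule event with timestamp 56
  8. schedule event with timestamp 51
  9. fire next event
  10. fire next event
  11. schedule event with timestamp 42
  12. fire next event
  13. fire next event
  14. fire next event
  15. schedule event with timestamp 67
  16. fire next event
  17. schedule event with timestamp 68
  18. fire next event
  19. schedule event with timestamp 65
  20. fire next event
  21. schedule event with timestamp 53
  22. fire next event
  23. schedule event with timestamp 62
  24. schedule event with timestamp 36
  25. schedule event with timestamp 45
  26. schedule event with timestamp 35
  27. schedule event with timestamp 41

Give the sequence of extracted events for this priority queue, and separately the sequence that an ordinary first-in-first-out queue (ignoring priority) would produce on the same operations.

priority queue: 63 → 64 → 39 → 51 → 42 → 56 → 66 → 67 → 68 → 65 → 53; FIFO queue: 64, 63, 66, 39, 56, 51, 42, 67, 68, 65, 53

insert 64 → {64}
insert 63 → {63, 64}
fire next event → 63; now {64}
fire next event → 64; now {}
insert 66 → {66}
insert 39 → {39, 66}
insert 56 → {39, 56, 66}
insert 51 → {39, 51, 56, 66}
fire next event → 39; now {51, 56, 66}
fire next event → 51; now {56, 66}
insert 42 → {42, 56, 66}
fire next event → 42; now {56, 66}
fire next event → 56; now {66}
fire next event → 66; now {}
insert 67 → {67}
fire next event → 67; now {}
insert 68 → {68}
fire next event → 68; now {}
insert 65 → {65}
fire next event → 65; now {}
insert 53 → {53}
fire next event → 53; now {}
insert 62 → {62}
insert 36 → {36, 62}
insert 45 → {36, 45, 62}
insert 35 → {35, 36, 45, 62}
insert 41 → {35, 36, 41, 45, 62}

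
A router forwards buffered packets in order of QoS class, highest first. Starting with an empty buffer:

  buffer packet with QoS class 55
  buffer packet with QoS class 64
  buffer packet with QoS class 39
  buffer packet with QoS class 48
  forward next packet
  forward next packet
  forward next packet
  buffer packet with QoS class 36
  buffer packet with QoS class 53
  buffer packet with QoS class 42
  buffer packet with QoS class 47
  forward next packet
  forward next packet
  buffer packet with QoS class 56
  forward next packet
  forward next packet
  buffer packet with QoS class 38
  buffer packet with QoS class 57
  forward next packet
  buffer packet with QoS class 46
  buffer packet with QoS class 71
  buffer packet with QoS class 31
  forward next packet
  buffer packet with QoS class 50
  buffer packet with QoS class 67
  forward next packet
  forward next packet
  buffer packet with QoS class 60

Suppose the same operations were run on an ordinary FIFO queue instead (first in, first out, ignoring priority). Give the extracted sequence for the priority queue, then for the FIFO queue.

priority queue: 64, 55, 48, 53, 47, 56, 42, 57, 71, 67, 50; FIFO queue: [55, 64, 39, 48, 36, 53, 42, 47, 56, 38, 57]

insert 55 → {55}
insert 64 → {64, 55}
insert 39 → {64, 55, 39}
insert 48 → {64, 55, 48, 39}
forward next packet → 64; now {55, 48, 39}
forward next packet → 55; now {48, 39}
forward next packet → 48; now {39}
insert 36 → {39, 36}
insert 53 → {53, 39, 36}
insert 42 → {53, 42, 39, 36}
insert 47 → {53, 47, 42, 39, 36}
forward next packet → 53; now {47, 42, 39, 36}
forward next packet → 47; now {42, 39, 36}
insert 56 → {56, 42, 39, 36}
forward next packet → 56; now {42, 39, 36}
forward next packet → 42; now {39, 36}
insert 38 → {39, 38, 36}
insert 57 → {57, 39, 38, 36}
forward next packet → 57; now {39, 38, 36}
insert 46 → {46, 39, 38, 36}
insert 71 → {71, 46, 39, 38, 36}
insert 31 → {71, 46, 39, 38, 36, 31}
forward next packet → 71; now {46, 39, 38, 36, 31}
insert 50 → {50, 46, 39, 38, 36, 31}
insert 67 → {67, 50, 46, 39, 38, 36, 31}
forward next packet → 67; now {50, 46, 39, 38, 36, 31}
forward next packet → 50; now {46, 39, 38, 36, 31}
insert 60 → {60, 46, 39, 38, 36, 31}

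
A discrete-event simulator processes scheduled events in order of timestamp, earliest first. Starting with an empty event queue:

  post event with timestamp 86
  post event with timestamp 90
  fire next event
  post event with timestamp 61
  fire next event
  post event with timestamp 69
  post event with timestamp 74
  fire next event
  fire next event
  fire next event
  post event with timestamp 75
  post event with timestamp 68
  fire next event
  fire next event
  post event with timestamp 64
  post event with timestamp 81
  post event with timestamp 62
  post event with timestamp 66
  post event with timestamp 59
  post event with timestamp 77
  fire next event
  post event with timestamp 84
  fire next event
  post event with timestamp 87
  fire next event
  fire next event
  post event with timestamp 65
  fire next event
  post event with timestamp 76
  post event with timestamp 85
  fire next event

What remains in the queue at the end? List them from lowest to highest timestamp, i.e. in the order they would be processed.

insert 86 → {86}
insert 90 → {86, 90}
fire next event → 86; now {90}
insert 61 → {61, 90}
fire next event → 61; now {90}
insert 69 → {69, 90}
insert 74 → {69, 74, 90}
fire next event → 69; now {74, 90}
fire next event → 74; now {90}
fire next event → 90; now {}
insert 75 → {75}
insert 68 → {68, 75}
fire next event → 68; now {75}
fire next event → 75; now {}
insert 64 → {64}
insert 81 → {64, 81}
insert 62 → {62, 64, 81}
insert 66 → {62, 64, 66, 81}
insert 59 → {59, 62, 64, 66, 81}
insert 77 → {59, 62, 64, 66, 77, 81}
fire next event → 59; now {62, 64, 66, 77, 81}
insert 84 → {62, 64, 66, 77, 81, 84}
fire next event → 62; now {64, 66, 77, 81, 84}
insert 87 → {64, 66, 77, 81, 84, 87}
fire next event → 64; now {66, 77, 81, 84, 87}
fire next event → 66; now {77, 81, 84, 87}
insert 65 → {65, 77, 81, 84, 87}
fire next event → 65; now {77, 81, 84, 87}
insert 76 → {76, 77, 81, 84, 87}
insert 85 → {76, 77, 81, 84, 85, 87}
fire next event → 76; now {77, 81, 84, 85, 87}

[77, 81, 84, 85, 87]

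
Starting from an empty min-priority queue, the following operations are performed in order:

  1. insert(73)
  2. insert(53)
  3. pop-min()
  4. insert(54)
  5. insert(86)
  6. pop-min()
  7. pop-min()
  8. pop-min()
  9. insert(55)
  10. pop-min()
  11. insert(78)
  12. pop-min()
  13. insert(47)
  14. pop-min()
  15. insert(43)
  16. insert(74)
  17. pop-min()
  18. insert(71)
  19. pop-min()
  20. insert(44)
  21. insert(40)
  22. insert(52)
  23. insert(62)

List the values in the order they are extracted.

insert 73 → {73}
insert 53 → {53, 73}
pop-min → 53; now {73}
insert 54 → {54, 73}
insert 86 → {54, 73, 86}
pop-min → 54; now {73, 86}
pop-min → 73; now {86}
pop-min → 86; now {}
insert 55 → {55}
pop-min → 55; now {}
insert 78 → {78}
pop-min → 78; now {}
insert 47 → {47}
pop-min → 47; now {}
insert 43 → {43}
insert 74 → {43, 74}
pop-min → 43; now {74}
insert 71 → {71, 74}
pop-min → 71; now {74}
insert 44 → {44, 74}
insert 40 → {40, 44, 74}
insert 52 → {40, 44, 52, 74}
insert 62 → {40, 44, 52, 62, 74}

53 → 54 → 73 → 86 → 55 → 78 → 47 → 43 → 71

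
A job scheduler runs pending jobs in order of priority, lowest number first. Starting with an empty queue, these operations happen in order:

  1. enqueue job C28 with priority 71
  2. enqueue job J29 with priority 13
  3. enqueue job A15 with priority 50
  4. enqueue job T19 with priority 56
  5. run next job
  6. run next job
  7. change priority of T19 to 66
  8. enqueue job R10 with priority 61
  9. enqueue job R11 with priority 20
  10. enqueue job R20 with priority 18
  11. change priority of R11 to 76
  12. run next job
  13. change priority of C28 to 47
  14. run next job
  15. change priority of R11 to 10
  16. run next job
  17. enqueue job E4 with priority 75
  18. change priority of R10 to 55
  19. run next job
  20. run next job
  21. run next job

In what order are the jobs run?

add C28 (priority 71) → {C28:71}
add J29 (priority 13) → {J29:13, C28:71}
add A15 (priority 50) → {J29:13, A15:50, C28:71}
add T19 (priority 56) → {J29:13, A15:50, T19:56, C28:71}
run next job → J29; now {A15:50, T19:56, C28:71}
run next job → A15; now {T19:56, C28:71}
update T19 to priority 66 → {T19:66, C28:71}
add R10 (priority 61) → {R10:61, T19:66, C28:71}
add R11 (priority 20) → {R11:20, R10:61, T19:66, C28:71}
add R20 (priority 18) → {R20:18, R11:20, R10:61, T19:66, C28:71}
update R11 to priority 76 → {R20:18, R10:61, T19:66, C28:71, R11:76}
run next job → R20; now {R10:61, T19:66, C28:71, R11:76}
update C28 to priority 47 → {C28:47, R10:61, T19:66, R11:76}
run next job → C28; now {R10:61, T19:66, R11:76}
update R11 to priority 10 → {R11:10, R10:61, T19:66}
run next job → R11; now {R10:61, T19:66}
add E4 (priority 75) → {R10:61, T19:66, E4:75}
update R10 to priority 55 → {R10:55, T19:66, E4:75}
run next job → R10; now {T19:66, E4:75}
run next job → T19; now {E4:75}
run next job → E4; now {}

[J29, A15, R20, C28, R11, R10, T19, E4]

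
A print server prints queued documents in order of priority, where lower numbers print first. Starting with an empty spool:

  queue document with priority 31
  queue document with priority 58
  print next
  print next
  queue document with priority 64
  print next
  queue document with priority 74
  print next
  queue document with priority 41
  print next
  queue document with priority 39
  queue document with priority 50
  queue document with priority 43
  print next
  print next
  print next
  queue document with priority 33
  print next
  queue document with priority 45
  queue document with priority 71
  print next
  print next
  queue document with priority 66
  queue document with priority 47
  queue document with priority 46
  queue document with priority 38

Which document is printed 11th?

insert 31 → {31}
insert 58 → {31, 58}
print next → 31; now {58}
print next → 58; now {}
insert 64 → {64}
print next → 64; now {}
insert 74 → {74}
print next → 74; now {}
insert 41 → {41}
print next → 41; now {}
insert 39 → {39}
insert 50 → {39, 50}
insert 43 → {39, 43, 50}
print next → 39; now {43, 50}
print next → 43; now {50}
print next → 50; now {}
insert 33 → {33}
print next → 33; now {}
insert 45 → {45}
insert 71 → {45, 71}
print next → 45; now {71}
print next → 71; now {}
insert 66 → {66}
insert 47 → {47, 66}
insert 46 → {46, 47, 66}
insert 38 → {38, 46, 47, 66}

71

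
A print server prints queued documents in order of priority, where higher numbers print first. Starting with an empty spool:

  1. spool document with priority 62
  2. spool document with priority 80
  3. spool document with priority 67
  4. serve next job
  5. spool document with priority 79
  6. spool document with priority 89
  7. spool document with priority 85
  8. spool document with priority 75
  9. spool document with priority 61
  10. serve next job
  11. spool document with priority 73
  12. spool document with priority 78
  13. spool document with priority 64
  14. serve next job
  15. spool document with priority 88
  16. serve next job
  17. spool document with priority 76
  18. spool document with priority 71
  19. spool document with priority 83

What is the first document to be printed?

80

insert 62 → {62}
insert 80 → {80, 62}
insert 67 → {80, 67, 62}
serve next job → 80; now {67, 62}
insert 79 → {79, 67, 62}
insert 89 → {89, 79, 67, 62}
insert 85 → {89, 85, 79, 67, 62}
insert 75 → {89, 85, 79, 75, 67, 62}
insert 61 → {89, 85, 79, 75, 67, 62, 61}
serve next job → 89; now {85, 79, 75, 67, 62, 61}
insert 73 → {85, 79, 75, 73, 67, 62, 61}
insert 78 → {85, 79, 78, 75, 73, 67, 62, 61}
insert 64 → {85, 79, 78, 75, 73, 67, 64, 62, 61}
serve next job → 85; now {79, 78, 75, 73, 67, 64, 62, 61}
insert 88 → {88, 79, 78, 75, 73, 67, 64, 62, 61}
serve next job → 88; now {79, 78, 75, 73, 67, 64, 62, 61}
insert 76 → {79, 78, 76, 75, 73, 67, 64, 62, 61}
insert 71 → {79, 78, 76, 75, 73, 71, 67, 64, 62, 61}
insert 83 → {83, 79, 78, 76, 75, 73, 71, 67, 64, 62, 61}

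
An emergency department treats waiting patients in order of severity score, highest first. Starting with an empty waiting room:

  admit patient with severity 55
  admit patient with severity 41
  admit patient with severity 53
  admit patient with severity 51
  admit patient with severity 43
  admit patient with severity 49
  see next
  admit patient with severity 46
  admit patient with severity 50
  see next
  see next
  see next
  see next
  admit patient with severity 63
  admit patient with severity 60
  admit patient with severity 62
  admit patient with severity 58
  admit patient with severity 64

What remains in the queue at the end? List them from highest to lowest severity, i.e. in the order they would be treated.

[64, 63, 62, 60, 58, 46, 43, 41]

insert 55 → {55}
insert 41 → {55, 41}
insert 53 → {55, 53, 41}
insert 51 → {55, 53, 51, 41}
insert 43 → {55, 53, 51, 43, 41}
insert 49 → {55, 53, 51, 49, 43, 41}
see next → 55; now {53, 51, 49, 43, 41}
insert 46 → {53, 51, 49, 46, 43, 41}
insert 50 → {53, 51, 50, 49, 46, 43, 41}
see next → 53; now {51, 50, 49, 46, 43, 41}
see next → 51; now {50, 49, 46, 43, 41}
see next → 50; now {49, 46, 43, 41}
see next → 49; now {46, 43, 41}
insert 63 → {63, 46, 43, 41}
insert 60 → {63, 60, 46, 43, 41}
insert 62 → {63, 62, 60, 46, 43, 41}
insert 58 → {63, 62, 60, 58, 46, 43, 41}
insert 64 → {64, 63, 62, 60, 58, 46, 43, 41}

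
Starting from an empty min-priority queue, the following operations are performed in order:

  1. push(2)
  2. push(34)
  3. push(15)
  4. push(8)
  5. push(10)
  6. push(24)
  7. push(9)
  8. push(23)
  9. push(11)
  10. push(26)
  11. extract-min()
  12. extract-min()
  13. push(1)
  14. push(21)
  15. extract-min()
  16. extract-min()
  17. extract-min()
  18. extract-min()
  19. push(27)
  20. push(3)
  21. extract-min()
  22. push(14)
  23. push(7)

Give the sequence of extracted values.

2, 8, 1, 9, 10, 11, 3

insert 2 → {2}
insert 34 → {2, 34}
insert 15 → {2, 15, 34}
insert 8 → {2, 8, 15, 34}
insert 10 → {2, 8, 10, 15, 34}
insert 24 → {2, 8, 10, 15, 24, 34}
insert 9 → {2, 8, 9, 10, 15, 24, 34}
insert 23 → {2, 8, 9, 10, 15, 23, 24, 34}
insert 11 → {2, 8, 9, 10, 11, 15, 23, 24, 34}
insert 26 → {2, 8, 9, 10, 11, 15, 23, 24, 26, 34}
extract-min → 2; now {8, 9, 10, 11, 15, 23, 24, 26, 34}
extract-min → 8; now {9, 10, 11, 15, 23, 24, 26, 34}
insert 1 → {1, 9, 10, 11, 15, 23, 24, 26, 34}
insert 21 → {1, 9, 10, 11, 15, 21, 23, 24, 26, 34}
extract-min → 1; now {9, 10, 11, 15, 21, 23, 24, 26, 34}
extract-min → 9; now {10, 11, 15, 21, 23, 24, 26, 34}
extract-min → 10; now {11, 15, 21, 23, 24, 26, 34}
extract-min → 11; now {15, 21, 23, 24, 26, 34}
insert 27 → {15, 21, 23, 24, 26, 27, 34}
insert 3 → {3, 15, 21, 23, 24, 26, 27, 34}
extract-min → 3; now {15, 21, 23, 24, 26, 27, 34}
insert 14 → {14, 15, 21, 23, 24, 26, 27, 34}
insert 7 → {7, 14, 15, 21, 23, 24, 26, 27, 34}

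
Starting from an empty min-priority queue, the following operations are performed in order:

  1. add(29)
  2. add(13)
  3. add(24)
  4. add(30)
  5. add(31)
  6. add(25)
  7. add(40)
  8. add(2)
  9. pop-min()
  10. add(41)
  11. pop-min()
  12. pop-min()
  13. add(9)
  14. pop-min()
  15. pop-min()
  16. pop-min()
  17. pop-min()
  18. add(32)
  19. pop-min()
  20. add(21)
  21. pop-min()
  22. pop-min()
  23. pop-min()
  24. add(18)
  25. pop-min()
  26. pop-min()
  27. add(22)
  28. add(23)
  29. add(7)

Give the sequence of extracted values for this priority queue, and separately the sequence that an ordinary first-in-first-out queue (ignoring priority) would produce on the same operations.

insert 29 → {29}
insert 13 → {13, 29}
insert 24 → {13, 24, 29}
insert 30 → {13, 24, 29, 30}
insert 31 → {13, 24, 29, 30, 31}
insert 25 → {13, 24, 25, 29, 30, 31}
insert 40 → {13, 24, 25, 29, 30, 31, 40}
insert 2 → {2, 13, 24, 25, 29, 30, 31, 40}
pop-min → 2; now {13, 24, 25, 29, 30, 31, 40}
insert 41 → {13, 24, 25, 29, 30, 31, 40, 41}
pop-min → 13; now {24, 25, 29, 30, 31, 40, 41}
pop-min → 24; now {25, 29, 30, 31, 40, 41}
insert 9 → {9, 25, 29, 30, 31, 40, 41}
pop-min → 9; now {25, 29, 30, 31, 40, 41}
pop-min → 25; now {29, 30, 31, 40, 41}
pop-min → 29; now {30, 31, 40, 41}
pop-min → 30; now {31, 40, 41}
insert 32 → {31, 32, 40, 41}
pop-min → 31; now {32, 40, 41}
insert 21 → {21, 32, 40, 41}
pop-min → 21; now {32, 40, 41}
pop-min → 32; now {40, 41}
pop-min → 40; now {41}
insert 18 → {18, 41}
pop-min → 18; now {41}
pop-min → 41; now {}
insert 22 → {22}
insert 23 → {22, 23}
insert 7 → {7, 22, 23}

priority queue: 2 → 13 → 24 → 9 → 25 → 29 → 30 → 31 → 21 → 32 → 40 → 18 → 41; FIFO queue: [29, 13, 24, 30, 31, 25, 40, 2, 41, 9, 32, 21, 18]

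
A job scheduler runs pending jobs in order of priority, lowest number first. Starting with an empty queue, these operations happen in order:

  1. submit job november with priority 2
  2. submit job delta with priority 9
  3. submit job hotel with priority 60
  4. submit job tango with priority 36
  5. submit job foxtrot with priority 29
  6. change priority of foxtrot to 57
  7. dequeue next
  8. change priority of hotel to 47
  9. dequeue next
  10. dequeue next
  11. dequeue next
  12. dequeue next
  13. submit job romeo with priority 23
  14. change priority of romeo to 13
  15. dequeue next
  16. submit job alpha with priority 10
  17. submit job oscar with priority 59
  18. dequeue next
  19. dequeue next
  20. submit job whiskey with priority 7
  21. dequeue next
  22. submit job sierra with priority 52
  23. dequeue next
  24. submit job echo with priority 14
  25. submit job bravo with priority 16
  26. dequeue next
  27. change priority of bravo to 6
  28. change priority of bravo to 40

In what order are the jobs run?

november, delta, tango, hotel, foxtrot, romeo, alpha, oscar, whiskey, sierra, echo

add november (priority 2) → {november:2}
add delta (priority 9) → {november:2, delta:9}
add hotel (priority 60) → {november:2, delta:9, hotel:60}
add tango (priority 36) → {november:2, delta:9, tango:36, hotel:60}
add foxtrot (priority 29) → {november:2, delta:9, foxtrot:29, tango:36, hotel:60}
update foxtrot to priority 57 → {november:2, delta:9, tango:36, foxtrot:57, hotel:60}
dequeue next → november; now {delta:9, tango:36, foxtrot:57, hotel:60}
update hotel to priority 47 → {delta:9, tango:36, hotel:47, foxtrot:57}
dequeue next → delta; now {tango:36, hotel:47, foxtrot:57}
dequeue next → tango; now {hotel:47, foxtrot:57}
dequeue next → hotel; now {foxtrot:57}
dequeue next → foxtrot; now {}
add romeo (priority 23) → {romeo:23}
update romeo to priority 13 → {romeo:13}
dequeue next → romeo; now {}
add alpha (priority 10) → {alpha:10}
add oscar (priority 59) → {alpha:10, oscar:59}
dequeue next → alpha; now {oscar:59}
dequeue next → oscar; now {}
add whiskey (priority 7) → {whiskey:7}
dequeue next → whiskey; now {}
add sierra (priority 52) → {sierra:52}
dequeue next → sierra; now {}
add echo (priority 14) → {echo:14}
add bravo (priority 16) → {echo:14, bravo:16}
dequeue next → echo; now {bravo:16}
update bravo to priority 6 → {bravo:6}
update bravo to priority 40 → {bravo:40}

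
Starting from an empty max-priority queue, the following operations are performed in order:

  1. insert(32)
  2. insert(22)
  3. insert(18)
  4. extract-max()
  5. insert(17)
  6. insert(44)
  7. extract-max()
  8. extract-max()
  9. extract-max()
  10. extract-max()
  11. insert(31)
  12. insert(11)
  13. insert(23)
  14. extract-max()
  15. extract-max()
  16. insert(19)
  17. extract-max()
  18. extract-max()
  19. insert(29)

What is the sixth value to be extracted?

31

insert 32 → {32}
insert 22 → {32, 22}
insert 18 → {32, 22, 18}
extract-max → 32; now {22, 18}
insert 17 → {22, 18, 17}
insert 44 → {44, 22, 18, 17}
extract-max → 44; now {22, 18, 17}
extract-max → 22; now {18, 17}
extract-max → 18; now {17}
extract-max → 17; now {}
insert 31 → {31}
insert 11 → {31, 11}
insert 23 → {31, 23, 11}
extract-max → 31; now {23, 11}
extract-max → 23; now {11}
insert 19 → {19, 11}
extract-max → 19; now {11}
extract-max → 11; now {}
insert 29 → {29}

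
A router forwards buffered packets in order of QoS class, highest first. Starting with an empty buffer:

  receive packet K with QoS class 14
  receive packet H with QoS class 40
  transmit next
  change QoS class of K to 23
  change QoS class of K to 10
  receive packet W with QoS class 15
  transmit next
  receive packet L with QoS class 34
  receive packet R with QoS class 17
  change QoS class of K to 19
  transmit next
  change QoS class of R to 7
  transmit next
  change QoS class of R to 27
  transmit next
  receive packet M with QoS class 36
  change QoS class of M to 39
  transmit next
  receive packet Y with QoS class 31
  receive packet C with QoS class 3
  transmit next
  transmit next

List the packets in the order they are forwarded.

[H, W, L, K, R, M, Y, C]

add K (QoS class 14) → {K:14}
add H (QoS class 40) → {H:40, K:14}
transmit next → H; now {K:14}
update K to QoS class 23 → {K:23}
update K to QoS class 10 → {K:10}
add W (QoS class 15) → {W:15, K:10}
transmit next → W; now {K:10}
add L (QoS class 34) → {L:34, K:10}
add R (QoS class 17) → {L:34, R:17, K:10}
update K to QoS class 19 → {L:34, K:19, R:17}
transmit next → L; now {K:19, R:17}
update R to QoS class 7 → {K:19, R:7}
transmit next → K; now {R:7}
update R to QoS class 27 → {R:27}
transmit next → R; now {}
add M (QoS class 36) → {M:36}
update M to QoS class 39 → {M:39}
transmit next → M; now {}
add Y (QoS class 31) → {Y:31}
add C (QoS class 3) → {Y:31, C:3}
transmit next → Y; now {C:3}
transmit next → C; now {}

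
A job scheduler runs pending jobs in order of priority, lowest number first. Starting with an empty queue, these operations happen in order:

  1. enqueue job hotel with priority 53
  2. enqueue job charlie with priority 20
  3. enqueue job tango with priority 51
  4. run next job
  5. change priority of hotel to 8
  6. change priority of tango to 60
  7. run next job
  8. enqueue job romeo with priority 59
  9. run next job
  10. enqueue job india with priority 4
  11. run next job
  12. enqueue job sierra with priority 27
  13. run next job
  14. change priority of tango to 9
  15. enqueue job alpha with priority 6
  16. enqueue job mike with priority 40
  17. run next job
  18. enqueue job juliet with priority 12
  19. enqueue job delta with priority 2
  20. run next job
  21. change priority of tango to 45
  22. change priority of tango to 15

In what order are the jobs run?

charlie, hotel, romeo, india, sierra, alpha, delta

add hotel (priority 53) → {hotel:53}
add charlie (priority 20) → {charlie:20, hotel:53}
add tango (priority 51) → {charlie:20, tango:51, hotel:53}
run next job → charlie; now {tango:51, hotel:53}
update hotel to priority 8 → {hotel:8, tango:51}
update tango to priority 60 → {hotel:8, tango:60}
run next job → hotel; now {tango:60}
add romeo (priority 59) → {romeo:59, tango:60}
run next job → romeo; now {tango:60}
add india (priority 4) → {india:4, tango:60}
run next job → india; now {tango:60}
add sierra (priority 27) → {sierra:27, tango:60}
run next job → sierra; now {tango:60}
update tango to priority 9 → {tango:9}
add alpha (priority 6) → {alpha:6, tango:9}
add mike (priority 40) → {alpha:6, tango:9, mike:40}
run next job → alpha; now {tango:9, mike:40}
add juliet (priority 12) → {tango:9, juliet:12, mike:40}
add delta (priority 2) → {delta:2, tango:9, juliet:12, mike:40}
run next job → delta; now {tango:9, juliet:12, mike:40}
update tango to priority 45 → {juliet:12, mike:40, tango:45}
update tango to priority 15 → {juliet:12, tango:15, mike:40}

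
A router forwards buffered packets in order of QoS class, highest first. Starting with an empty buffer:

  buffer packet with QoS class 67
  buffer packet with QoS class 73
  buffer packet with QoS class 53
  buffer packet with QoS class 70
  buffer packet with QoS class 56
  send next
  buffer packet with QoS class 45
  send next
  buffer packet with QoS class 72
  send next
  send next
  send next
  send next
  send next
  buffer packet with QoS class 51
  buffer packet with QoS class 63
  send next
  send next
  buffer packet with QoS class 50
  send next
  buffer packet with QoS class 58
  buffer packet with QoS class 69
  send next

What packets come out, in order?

insert 67 → {67}
insert 73 → {73, 67}
insert 53 → {73, 67, 53}
insert 70 → {73, 70, 67, 53}
insert 56 → {73, 70, 67, 56, 53}
send next → 73; now {70, 67, 56, 53}
insert 45 → {70, 67, 56, 53, 45}
send next → 70; now {67, 56, 53, 45}
insert 72 → {72, 67, 56, 53, 45}
send next → 72; now {67, 56, 53, 45}
send next → 67; now {56, 53, 45}
send next → 56; now {53, 45}
send next → 53; now {45}
send next → 45; now {}
insert 51 → {51}
insert 63 → {63, 51}
send next → 63; now {51}
send next → 51; now {}
insert 50 → {50}
send next → 50; now {}
insert 58 → {58}
insert 69 → {69, 58}
send next → 69; now {58}

73 → 70 → 72 → 67 → 56 → 53 → 45 → 63 → 51 → 50 → 69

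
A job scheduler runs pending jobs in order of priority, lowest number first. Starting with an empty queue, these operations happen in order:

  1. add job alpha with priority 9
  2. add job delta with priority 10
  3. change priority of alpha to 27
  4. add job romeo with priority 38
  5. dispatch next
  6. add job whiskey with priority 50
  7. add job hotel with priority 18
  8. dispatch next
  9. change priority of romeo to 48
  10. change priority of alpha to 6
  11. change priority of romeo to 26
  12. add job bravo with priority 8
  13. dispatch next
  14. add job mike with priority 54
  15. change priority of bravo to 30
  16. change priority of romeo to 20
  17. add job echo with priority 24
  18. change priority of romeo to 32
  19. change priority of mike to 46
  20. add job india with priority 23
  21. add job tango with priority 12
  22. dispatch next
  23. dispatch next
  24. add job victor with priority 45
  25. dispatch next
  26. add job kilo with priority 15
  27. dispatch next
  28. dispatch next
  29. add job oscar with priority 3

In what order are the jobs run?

[delta, hotel, alpha, tango, india, echo, kilo, bravo]

add alpha (priority 9) → {alpha:9}
add delta (priority 10) → {alpha:9, delta:10}
update alpha to priority 27 → {delta:10, alpha:27}
add romeo (priority 38) → {delta:10, alpha:27, romeo:38}
dispatch next → delta; now {alpha:27, romeo:38}
add whiskey (priority 50) → {alpha:27, romeo:38, whiskey:50}
add hotel (priority 18) → {hotel:18, alpha:27, romeo:38, whiskey:50}
dispatch next → hotel; now {alpha:27, romeo:38, whiskey:50}
update romeo to priority 48 → {alpha:27, romeo:48, whiskey:50}
update alpha to priority 6 → {alpha:6, romeo:48, whiskey:50}
update romeo to priority 26 → {alpha:6, romeo:26, whiskey:50}
add bravo (priority 8) → {alpha:6, bravo:8, romeo:26, whiskey:50}
dispatch next → alpha; now {bravo:8, romeo:26, whiskey:50}
add mike (priority 54) → {bravo:8, romeo:26, whiskey:50, mike:54}
update bravo to priority 30 → {romeo:26, bravo:30, whiskey:50, mike:54}
update romeo to priority 20 → {romeo:20, bravo:30, whiskey:50, mike:54}
add echo (priority 24) → {romeo:20, echo:24, bravo:30, whiskey:50, mike:54}
update romeo to priority 32 → {echo:24, bravo:30, romeo:32, whiskey:50, mike:54}
update mike to priority 46 → {echo:24, bravo:30, romeo:32, mike:46, whiskey:50}
add india (priority 23) → {india:23, echo:24, bravo:30, romeo:32, mike:46, whiskey:50}
add tango (priority 12) → {tango:12, india:23, echo:24, bravo:30, romeo:32, mike:46, whiskey:50}
dispatch next → tango; now {india:23, echo:24, bravo:30, romeo:32, mike:46, whiskey:50}
dispatch next → india; now {echo:24, bravo:30, romeo:32, mike:46, whiskey:50}
add victor (priority 45) → {echo:24, bravo:30, romeo:32, victor:45, mike:46, whiskey:50}
dispatch next → echo; now {bravo:30, romeo:32, victor:45, mike:46, whiskey:50}
add kilo (priority 15) → {kilo:15, bravo:30, romeo:32, victor:45, mike:46, whiskey:50}
dispatch next → kilo; now {bravo:30, romeo:32, victor:45, mike:46, whiskey:50}
dispatch next → bravo; now {romeo:32, victor:45, mike:46, whiskey:50}
add oscar (priority 3) → {oscar:3, romeo:32, victor:45, mike:46, whiskey:50}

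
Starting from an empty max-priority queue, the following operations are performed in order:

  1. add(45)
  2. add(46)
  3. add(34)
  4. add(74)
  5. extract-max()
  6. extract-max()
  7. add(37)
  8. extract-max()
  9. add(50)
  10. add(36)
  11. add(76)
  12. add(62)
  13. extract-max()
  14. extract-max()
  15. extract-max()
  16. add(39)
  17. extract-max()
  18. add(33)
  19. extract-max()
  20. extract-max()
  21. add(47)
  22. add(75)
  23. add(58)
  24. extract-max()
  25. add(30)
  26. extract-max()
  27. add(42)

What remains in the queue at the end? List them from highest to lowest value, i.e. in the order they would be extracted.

insert 45 → {45}
insert 46 → {46, 45}
insert 34 → {46, 45, 34}
insert 74 → {74, 46, 45, 34}
extract-max → 74; now {46, 45, 34}
extract-max → 46; now {45, 34}
insert 37 → {45, 37, 34}
extract-max → 45; now {37, 34}
insert 50 → {50, 37, 34}
insert 36 → {50, 37, 36, 34}
insert 76 → {76, 50, 37, 36, 34}
insert 62 → {76, 62, 50, 37, 36, 34}
extract-max → 76; now {62, 50, 37, 36, 34}
extract-max → 62; now {50, 37, 36, 34}
extract-max → 50; now {37, 36, 34}
insert 39 → {39, 37, 36, 34}
extract-max → 39; now {37, 36, 34}
insert 33 → {37, 36, 34, 33}
extract-max → 37; now {36, 34, 33}
extract-max → 36; now {34, 33}
insert 47 → {47, 34, 33}
insert 75 → {75, 47, 34, 33}
insert 58 → {75, 58, 47, 34, 33}
extract-max → 75; now {58, 47, 34, 33}
insert 30 → {58, 47, 34, 33, 30}
extract-max → 58; now {47, 34, 33, 30}
insert 42 → {47, 42, 34, 33, 30}

47 → 42 → 34 → 33 → 30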